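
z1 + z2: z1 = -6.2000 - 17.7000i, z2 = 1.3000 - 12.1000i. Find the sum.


Real: -6.2 + 1.3 = -4.9
Imag: -17.7 - 12.1 = -29.8

-4.9000 - 29.8000i


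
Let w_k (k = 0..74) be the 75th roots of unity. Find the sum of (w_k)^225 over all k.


The roots are w_k = w^k with w = e^(2*pi*i/75), and (w^k)^225 = (w^225)^k.
So S = 1 + u + u^2 + ... + u^(74) with u = w^225.
225 = 3*75 + 0, so 225 is a multiple of 75 and u = (w^75)^3 = 1.
Every one of the 75 terms equals 1: S = 75

S = 75


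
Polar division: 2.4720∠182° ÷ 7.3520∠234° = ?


r = 2.4720 / 7.3520 = 0.3362
theta = 182° - 234° = -52° = 308° (mod 360)

0.3362 cis(308°)


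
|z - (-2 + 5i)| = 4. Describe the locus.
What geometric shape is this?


|z - z0| = r is a circle with center z0 and radius r.
Center = (-2, 5), radius = 4

Circle with center (-2, 5) and radius 4


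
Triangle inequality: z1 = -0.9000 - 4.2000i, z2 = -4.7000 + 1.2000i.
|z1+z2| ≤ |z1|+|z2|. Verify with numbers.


|z1| = sqrt((-0.9)^2 + (-4.2)^2) = sqrt(18.45) = 4.2953
|z2| = sqrt((-4.7)^2 + 1.2^2) = sqrt(23.53) = 4.8508
z1+z2 = -5.6000 - 3.0000i
|z1+z2| = sqrt(40.36) = 6.3530
|z1|+|z2| = 4.2953 + 4.8508 = 9.1461

|z1+z2| = 6.3530 ≤ |z1|+|z2| = 9.1461 (verified)


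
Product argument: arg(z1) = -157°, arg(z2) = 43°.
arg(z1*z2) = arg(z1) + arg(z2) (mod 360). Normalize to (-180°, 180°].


arg(z1*z2) = -157° + 43° = -114°
Normalized to (-180°, 180°]: -114°

-114°


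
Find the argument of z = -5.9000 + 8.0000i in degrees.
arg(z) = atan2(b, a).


Re = -5.9, Im = 8
arg = atan2(8, -5.9) = 126.4088 degrees

arg(z) = 126.4088 degrees


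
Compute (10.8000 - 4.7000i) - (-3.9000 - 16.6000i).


Real: 10.8 + 3.9 = 14.7
Imag: -4.7 + 16.6 = 11.9

14.7000 + 11.9000i


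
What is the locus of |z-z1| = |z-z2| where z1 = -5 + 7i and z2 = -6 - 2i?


Equal distances means the locus is the perpendicular bisector of z1 and z2.
Midpoint = ((-5+(-6))/2, (7+(-2))/2) = (-5.5000, 2.5000)

Perpendicular bisector through (-5.5000, 2.5000)


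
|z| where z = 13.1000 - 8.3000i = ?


|z| = sqrt(13.1^2 + (-8.3)^2) = sqrt(171.61 + 68.89) = sqrt(240.5) = 15.5081

|z| = 15.5081


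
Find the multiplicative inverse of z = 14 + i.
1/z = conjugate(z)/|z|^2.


|z|^2 = 196+1 = 197
1/z = (14 - 1i)/197

1/z = 0.0711 - 0.0051i


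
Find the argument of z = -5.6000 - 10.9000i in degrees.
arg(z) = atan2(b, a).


Re = -5.6, Im = -10.9
arg = atan2(-10.9, -5.6) = -117.1924 degrees

arg(z) = -117.1924 degrees


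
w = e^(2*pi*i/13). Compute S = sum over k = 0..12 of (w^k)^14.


The roots are w_k = w^k with w = e^(2*pi*i/13), and (w^k)^14 = (w^14)^k.
So S = 1 + u + u^2 + ... + u^(12) with u = w^14.
14 = 1*13 + 1, so 14 is not a multiple of 13: u = (w^13)^1 * w^1 = w^1 ≠ 1 (w is a primitive 13th root), while u^13 = (w^13)^14 = 1.
Geometric series: S = (1 - u^13)/(1 - u) = (1 - 1)/(1 - u) = 0

S = 0


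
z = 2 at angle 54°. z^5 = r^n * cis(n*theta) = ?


r^5 = 2^5 = 32
n*theta = 5*54° = 270° = 270° (mod 360)
a = 32*cos(270°) = 0
b = 32*sin(270°) = -32.0000

32 cis(270°) = 0 - 32.0000i


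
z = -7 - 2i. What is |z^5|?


|z| = sqrt(49+4) = sqrt(53) = 7.2801
|z^5| = |z|^5 = (sqrt(53))^5 = 53^2 * sqrt(53) = 2809*sqrt(53)

|z^5| = 2809*sqrt(53) ≈ 20449.8287


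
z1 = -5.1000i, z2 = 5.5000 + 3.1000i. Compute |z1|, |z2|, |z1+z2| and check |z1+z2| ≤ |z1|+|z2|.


|z1| = sqrt(0^2 + (-5.1)^2) = sqrt(26.01) = 5.1000
|z2| = sqrt(5.5^2 + 3.1^2) = sqrt(39.86) = 6.3135
z1+z2 = 5.5000 - 2.0000i
|z1+z2| = sqrt(34.25) = 5.8523
|z1|+|z2| = 5.1000 + 6.3135 = 11.4135

|z1+z2| = 5.8523 ≤ |z1|+|z2| = 11.4135 (verified)


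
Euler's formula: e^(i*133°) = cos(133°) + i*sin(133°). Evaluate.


cos(133°) = -0.6820
sin(133°) = 0.7314

e^(i*133°) = -0.6820 + 0.7314i


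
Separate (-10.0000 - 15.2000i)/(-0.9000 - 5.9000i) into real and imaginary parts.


Multiply by conjugate: (-10.0000 - 15.2000i)(-0.9000 + 5.9000i) / ((-0.9)^2 + (-5.9)^2)
Numerator real = -10*(-0.9) - (15.2)*(-5.9) = 98.68
Numerator imag = -15.2*(-0.9) - (-10)*(-5.9) = -45.32
Denominator = 35.62
Re(z) = 98.68/35.62 = 2.7704
Im(z) = -45.32/35.62 = -1.2723

Re(z) = 2.7704, Im(z) = -1.2723


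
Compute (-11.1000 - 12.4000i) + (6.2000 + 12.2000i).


Real: -11.1 + 6.2 = -4.9
Imag: -12.4 + 12.2 = -0.2

-4.9000 - 0.2000i


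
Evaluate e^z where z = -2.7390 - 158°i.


e^-2.7390 = 0.0646
cos(-158°) = -0.9272
sin(-158°) = -0.3746
Real = 0.0646*(-0.9272) = -0.0599
Imag = 0.0646*(-0.3746) = -0.0242

-0.0599 - 0.0242i


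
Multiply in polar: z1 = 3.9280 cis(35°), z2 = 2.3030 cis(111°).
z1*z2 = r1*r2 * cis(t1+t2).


r = 3.9280 * 2.3030 = 9.0462
theta = 35° + 111° = 146° = 146° (mod 360)

9.0462 cis(146°)


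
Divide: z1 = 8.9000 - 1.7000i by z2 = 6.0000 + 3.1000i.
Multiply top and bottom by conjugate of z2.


Conjugate of z2 = 6.0000 - 3.1000i
Numerator: (8.9000 - 1.7000i)(6.0000 - 3.1000i) = 48.1300 - 37.7900i
Denominator: 6^2 + 3.1^2 = 45.61
Result = (48.1300 - 37.7900i)/45.61

1.0553 - 0.8285i


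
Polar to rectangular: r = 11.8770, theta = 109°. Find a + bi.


a = 11.8770*cos(109°) = 11.8770*(-0.32557) = -3.8668
b = 11.8770*sin(109°) = 11.8770*0.94552 = 11.2299

-3.8668 + 11.2299i


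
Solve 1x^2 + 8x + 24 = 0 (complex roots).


disc = 8^2 - 4*1*24 = 64 - 96 = -32
sqrt(|disc|) = sqrt(32) = 5.6569
Real part = -8/(2*1) = -4.0000
Imag part = 5.6569/(2*1) = 2.8284

-4.0000 ± 2.8284i


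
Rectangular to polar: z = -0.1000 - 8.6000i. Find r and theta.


r = sqrt(0.01+73.96) = sqrt(73.97) = 8.6006
theta = atan2(-8.6, -0.1) = -90.6662 degrees

r = 8.6006, theta = -90.6662 degrees


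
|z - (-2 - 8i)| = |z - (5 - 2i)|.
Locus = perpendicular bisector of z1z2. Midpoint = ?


Equal distances means the locus is the perpendicular bisector of z1 and z2.
Midpoint = ((-2+5)/2, (-8+(-2))/2) = (1.5000, -5.0000)

Perpendicular bisector through (1.5000, -5.0000)


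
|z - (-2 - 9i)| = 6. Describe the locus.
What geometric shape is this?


|z - z0| = r is a circle with center z0 and radius r.
Center = (-2, -9), radius = 6

Circle with center (-2, -9) and radius 6


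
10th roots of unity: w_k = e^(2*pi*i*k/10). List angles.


The 10th roots of unity are cis(360k/10°) for k=0..9
Angle step = 360/10 = 36°
Primitive root: cis(36°)
Primitive root = 0.8090 + 0.5878i

10 roots at angles: 0°, 36°, 72°, 108°, 144°, 180°, 216°, 252°, 288°, 324°


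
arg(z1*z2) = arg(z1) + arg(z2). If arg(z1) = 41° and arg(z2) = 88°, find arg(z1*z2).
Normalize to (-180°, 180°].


arg(z1*z2) = 41° + 88° = 129°
Normalized to (-180°, 180°]: 129°

129°


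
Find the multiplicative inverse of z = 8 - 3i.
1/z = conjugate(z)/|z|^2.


|z|^2 = 64+9 = 73
1/z = (8 + 3i)/73

1/z = 0.1096 + 0.0411i


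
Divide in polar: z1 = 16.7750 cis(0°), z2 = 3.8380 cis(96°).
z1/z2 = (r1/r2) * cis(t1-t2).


r = 16.7750 / 3.8380 = 4.3708
theta = 0° - 96° = -96° = 264° (mod 360)

4.3708 cis(264°)


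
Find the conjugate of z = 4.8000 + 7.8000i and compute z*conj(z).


z_bar = 4.8000 - 7.8000i
z*z_bar = 4.8^2 + 7.8^2 = 23.04 + 60.84 = 83.88

z_bar = 4.8000 - 7.8000i, z*z_bar = 83.88


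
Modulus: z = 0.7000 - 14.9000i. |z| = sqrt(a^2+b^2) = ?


|z| = sqrt(0.7^2 + (-14.9)^2) = sqrt(0.49 + 222.01) = sqrt(222.5) = 14.9164

|z| = 14.9164


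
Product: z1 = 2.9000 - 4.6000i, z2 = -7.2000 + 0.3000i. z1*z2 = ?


Real = 2.9*(-7.2) - (-4.6)*0.3 = -20.88 - (-1.38) = -19.5
Imag = 2.9*0.3 - (7.2)*(-4.6) = 0.87 + 33.12 = 33.99

-19.5000 + 33.9900i


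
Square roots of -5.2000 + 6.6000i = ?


|z| = sqrt(27.04+43.56) = 8.4024
sqrt((|z|+a)/2) = sqrt((8.4024+(-5.2))/2) = sqrt(1.6012) = 1.2654
sqrt((|z|-a)/2) = sqrt((8.4024-(-5.2))/2) = sqrt(6.8012) = 2.6079

±(1.2654 + 2.6079i) i.e. 1.2654 + 2.6079i and -1.2654 - 2.6079i


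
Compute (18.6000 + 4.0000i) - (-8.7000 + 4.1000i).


Real: 18.6 + 8.7 = 27.3
Imag: 4 - 4.1 = -0.1

27.3000 - 0.1000i


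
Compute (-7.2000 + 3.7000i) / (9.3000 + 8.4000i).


Conjugate of z2 = 9.3000 - 8.4000i
Numerator: (-7.2000 + 3.7000i)(9.3000 - 8.4000i) = -35.8800 + 94.8900i
Denominator: 9.3^2 + 8.4^2 = 157.05
Result = (-35.8800 + 94.8900i)/157.05

-0.2285 + 0.6042i


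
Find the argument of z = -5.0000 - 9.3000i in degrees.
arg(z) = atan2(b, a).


Re = -5, Im = -9.3
arg = atan2(-9.3, -5) = -118.2640 degrees

arg(z) = -118.2640 degrees


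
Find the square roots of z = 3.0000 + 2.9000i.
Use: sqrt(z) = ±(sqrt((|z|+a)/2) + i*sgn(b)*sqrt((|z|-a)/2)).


|z| = sqrt(9+8.41) = 4.1725
sqrt((|z|+a)/2) = sqrt((4.1725+3)/2) = sqrt(3.5863) = 1.8937
sqrt((|z|-a)/2) = sqrt((4.1725-3)/2) = sqrt(0.5863) = 0.7657

±(1.8937 + 0.7657i) i.e. 1.8937 + 0.7657i and -1.8937 - 0.7657i


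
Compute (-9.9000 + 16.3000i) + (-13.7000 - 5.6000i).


Real: -9.9 - 13.7 = -23.6
Imag: 16.3 - 5.6 = 10.7

-23.6000 + 10.7000i


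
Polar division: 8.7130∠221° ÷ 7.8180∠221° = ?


r = 8.7130 / 7.8180 = 1.1145
theta = 221° - 221° = 0° = 0° (mod 360)

1.1145 cis(0°)


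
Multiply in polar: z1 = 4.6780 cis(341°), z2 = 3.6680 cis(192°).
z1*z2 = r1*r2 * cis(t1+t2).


r = 4.6780 * 3.6680 = 17.1589
theta = 341° + 192° = 533° = 173° (mod 360)

17.1589 cis(173°)


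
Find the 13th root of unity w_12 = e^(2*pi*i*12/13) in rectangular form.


Angle = 360*12/13 = 332.3077°
a = cos(332.3077°) = 0.8855
b = sin(332.3077°) = -0.4647

0.8855 - 0.4647i


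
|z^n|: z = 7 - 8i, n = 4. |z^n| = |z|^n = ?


|z| = sqrt(49+64) = sqrt(113) = 10.6301
|z^4| = |z|^4 = (sqrt(113))^4 = 113^2 = 12769

|z^4| = 12769


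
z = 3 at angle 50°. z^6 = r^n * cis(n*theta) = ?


r^6 = 3^6 = 729
n*theta = 6*50° = 300° = 300° (mod 360)
a = 729*cos(300°) = 364.5000
b = 729*sin(300°) = -631.3325

729 cis(300°) = 364.5000 - 631.3325i


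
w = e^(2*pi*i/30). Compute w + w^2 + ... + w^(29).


With w = e^(2*pi*i/30), all 30 of the 30th roots of unity w^0 = 1, w, ..., w^(29) sum to 0: 1 + w + ... + w^(29) = (1 - w^30)/(1 - w) = 0 since w^30 = 1, w ≠ 1.
Removing the root 1: w + w^2 + ... + w^(29) = 0 - 1 = -1

Sum = -1


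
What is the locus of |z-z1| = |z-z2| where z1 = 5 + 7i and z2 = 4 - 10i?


Equal distances means the locus is the perpendicular bisector of z1 and z2.
Midpoint = ((5+4)/2, (7+(-10))/2) = (4.5000, -1.5000)

Perpendicular bisector through (4.5000, -1.5000)


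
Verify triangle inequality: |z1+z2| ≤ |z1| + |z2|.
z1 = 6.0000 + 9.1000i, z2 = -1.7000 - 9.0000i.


|z1| = sqrt(6^2 + 9.1^2) = sqrt(118.81) = 10.9000
|z2| = sqrt((-1.7)^2 + (-9)^2) = sqrt(83.89) = 9.1591
z1+z2 = 4.3000 + 0.1000i
|z1+z2| = sqrt(18.5) = 4.3012
|z1|+|z2| = 10.9000 + 9.1591 = 20.0591

|z1+z2| = 4.3012 ≤ |z1|+|z2| = 20.0591 (verified)


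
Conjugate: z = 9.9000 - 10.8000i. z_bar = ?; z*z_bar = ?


z_bar = 9.9000 + 10.8000i
z*z_bar = 9.9^2 + (-10.8)^2 = 98.01 + 116.64 = 214.65

z_bar = 9.9000 + 10.8000i, z*z_bar = 214.65


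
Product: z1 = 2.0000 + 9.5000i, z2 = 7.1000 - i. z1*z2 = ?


Real = 2*7.1 - 9.5*(-1) = 14.2 - (-9.5) = 23.7
Imag = 2*(-1) + 7.1*9.5 = -2 + 67.45 = 65.45

23.7000 + 65.4500i


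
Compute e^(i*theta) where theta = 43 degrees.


cos(43°) = 0.7314
sin(43°) = 0.6820

e^(i*43°) = 0.7314 + 0.6820i


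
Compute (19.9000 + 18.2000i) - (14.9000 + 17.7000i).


Real: 19.9 - 14.9 = 5
Imag: 18.2 - 17.7 = 0.5

5.0000 + 0.5000i


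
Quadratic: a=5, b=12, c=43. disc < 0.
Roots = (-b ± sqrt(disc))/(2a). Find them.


disc = 12^2 - 4*5*43 = 144 - 860 = -716
sqrt(|disc|) = sqrt(716) = 26.7582
Real part = -12/(2*5) = -1.2000
Imag part = 26.7582/(2*5) = 2.6758

-1.2000 ± 2.6758i


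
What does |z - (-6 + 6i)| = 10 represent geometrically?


|z - z0| = r is a circle with center z0 and radius r.
Center = (-6, 6), radius = 10

Circle with center (-6, 6) and radius 10


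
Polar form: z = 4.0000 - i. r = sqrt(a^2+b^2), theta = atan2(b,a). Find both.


r = sqrt(16+1) = sqrt(17) = 4.1231
theta = atan2(-1, 4) = -14.0362 degrees

r = 4.1231, theta = -14.0362 degrees


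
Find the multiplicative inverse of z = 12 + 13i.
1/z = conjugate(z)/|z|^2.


|z|^2 = 144+169 = 313
1/z = (12 - 13i)/313

1/z = 0.0383 - 0.0415i


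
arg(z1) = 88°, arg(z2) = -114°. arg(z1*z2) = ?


arg(z1*z2) = 88° - 114° = -26°
Normalized to (-180°, 180°]: -26°

-26°


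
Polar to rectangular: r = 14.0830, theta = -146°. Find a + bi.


a = 14.0830*cos(-146°) = 14.0830*(-0.829038) = -11.6753
b = 14.0830*sin(-146°) = 14.0830*(-0.55919) = -7.8751

-11.6753 - 7.8751i


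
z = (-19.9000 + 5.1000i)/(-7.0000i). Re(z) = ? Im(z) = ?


Multiply by conjugate: (-19.9000 + 5.1000i)(7.0000i) / (0^2 + (-7)^2)
Numerator real = -19.9*0 + 5.1*(-7) = -35.7
Numerator imag = 5.1*0 - (-19.9)*(-7) = -139.3
Denominator = 49
Re(z) = -35.7/49 = -0.7286
Im(z) = -139.3/49 = -2.8429

Re(z) = -0.7286, Im(z) = -2.8429


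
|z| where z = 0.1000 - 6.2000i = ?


|z| = sqrt(0.1^2 + (-6.2)^2) = sqrt(0.01 + 38.44) = sqrt(38.45) = 6.2008

|z| = 6.2008


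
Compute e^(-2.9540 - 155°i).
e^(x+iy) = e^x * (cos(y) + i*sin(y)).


e^-2.9540 = 0.0521
cos(-155°) = -0.9063
sin(-155°) = -0.4226
Real = 0.0521*(-0.9063) = -0.0472
Imag = 0.0521*(-0.4226) = -0.0220

-0.0472 - 0.0220i


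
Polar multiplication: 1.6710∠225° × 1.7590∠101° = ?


r = 1.6710 * 1.7590 = 2.9393
theta = 225° + 101° = 326° = 326° (mod 360)

2.9393 cis(326°)


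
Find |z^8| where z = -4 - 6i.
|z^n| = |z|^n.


|z| = sqrt(16+36) = sqrt(52) = 7.2111
|z^8| = |z|^8 = (sqrt(52))^8 = 52^4 = 7311616

|z^8| = 7311616


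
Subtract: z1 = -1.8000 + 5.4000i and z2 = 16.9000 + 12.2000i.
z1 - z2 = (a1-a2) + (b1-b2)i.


Real: -1.8 - 16.9 = -18.7
Imag: 5.4 - 12.2 = -6.8

-18.7000 - 6.8000i


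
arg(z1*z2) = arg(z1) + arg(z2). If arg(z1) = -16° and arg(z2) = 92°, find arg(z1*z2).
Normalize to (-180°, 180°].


arg(z1*z2) = -16° + 92° = 76°
Normalized to (-180°, 180°]: 76°

76°


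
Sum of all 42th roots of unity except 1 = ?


With w = e^(2*pi*i/42), all 42 of the 42th roots of unity w^0 = 1, w, ..., w^(41) sum to 0: 1 + w + ... + w^(41) = (1 - w^42)/(1 - w) = 0 since w^42 = 1, w ≠ 1.
Removing the root 1: w + w^2 + ... + w^(41) = 0 - 1 = -1

Sum = -1


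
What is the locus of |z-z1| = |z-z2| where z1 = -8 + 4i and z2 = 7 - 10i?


Equal distances means the locus is the perpendicular bisector of z1 and z2.
Midpoint = ((-8+7)/2, (4+(-10))/2) = (-0.5000, -3.0000)

Perpendicular bisector through (-0.5000, -3.0000)


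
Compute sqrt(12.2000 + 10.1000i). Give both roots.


|z| = sqrt(148.84+102.01) = 15.8382
sqrt((|z|+a)/2) = sqrt((15.8382+12.2)/2) = sqrt(14.0191) = 3.7442
sqrt((|z|-a)/2) = sqrt((15.8382-12.2)/2) = sqrt(1.8191) = 1.3487

±(3.7442 + 1.3487i) i.e. 3.7442 + 1.3487i and -3.7442 - 1.3487i


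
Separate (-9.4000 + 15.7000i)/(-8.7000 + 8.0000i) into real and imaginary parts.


Multiply by conjugate: (-9.4000 + 15.7000i)(-8.7000 - 8.0000i) / ((-8.7)^2 + 8^2)
Numerator real = -9.4*(-8.7) + 15.7*8 = 207.38
Numerator imag = 15.7*(-8.7) - (-9.4)*8 = -61.39
Denominator = 139.69
Re(z) = 207.38/139.69 = 1.4846
Im(z) = -61.39/139.69 = -0.4395

Re(z) = 1.4846, Im(z) = -0.4395


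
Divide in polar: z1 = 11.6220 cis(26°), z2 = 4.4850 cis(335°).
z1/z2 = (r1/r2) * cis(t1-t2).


r = 11.6220 / 4.4850 = 2.5913
theta = 26° - 335° = -309° = 51° (mod 360)

2.5913 cis(51°)


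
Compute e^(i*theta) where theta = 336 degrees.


cos(336°) = 0.9135
sin(336°) = -0.4067

e^(i*336°) = 0.9135 - 0.4067i


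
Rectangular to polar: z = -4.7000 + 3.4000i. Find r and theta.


r = sqrt(22.09+11.56) = sqrt(33.65) = 5.8009
theta = atan2(3.4, -4.7) = 144.1179 degrees

r = 5.8009, theta = 144.1179 degrees


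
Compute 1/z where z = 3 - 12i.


|z|^2 = 9+144 = 153
1/z = (3 + 12i)/153

1/z = 0.0196 + 0.0784i


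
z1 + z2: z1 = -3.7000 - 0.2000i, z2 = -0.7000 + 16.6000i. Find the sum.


Real: -3.7 - 0.7 = -4.4
Imag: -0.2 + 16.6 = 16.4

-4.4000 + 16.4000i


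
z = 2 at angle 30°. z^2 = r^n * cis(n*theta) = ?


r^2 = 2^2 = 4
n*theta = 2*30° = 60° = 60° (mod 360)
a = 4*cos(60°) = 2.0000
b = 4*sin(60°) = 3.4641

4 cis(60°) = 2.0000 + 3.4641i


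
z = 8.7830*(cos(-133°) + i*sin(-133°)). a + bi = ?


a = 8.7830*cos(-133°) = 8.7830*(-0.682) = -5.9900
b = 8.7830*sin(-133°) = 8.7830*(-0.731354) = -6.4235

-5.9900 - 6.4235i


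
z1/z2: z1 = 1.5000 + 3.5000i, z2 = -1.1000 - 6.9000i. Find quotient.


Conjugate of z2 = -1.1000 + 6.9000i
Numerator: (1.5000 + 3.5000i)(-1.1000 + 6.9000i) = -25.8000 + 6.5000i
Denominator: (-1.1)^2 + (-6.9)^2 = 48.82
Result = (-25.8000 + 6.5000i)/48.82

-0.5285 + 0.1331i


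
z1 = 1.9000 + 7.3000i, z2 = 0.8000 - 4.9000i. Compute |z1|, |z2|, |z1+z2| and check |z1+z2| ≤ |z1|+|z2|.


|z1| = sqrt(1.9^2 + 7.3^2) = sqrt(56.9) = 7.5432
|z2| = sqrt(0.8^2 + (-4.9)^2) = sqrt(24.65) = 4.9649
z1+z2 = 2.7000 + 2.4000i
|z1+z2| = sqrt(13.05) = 3.6125
|z1|+|z2| = 7.5432 + 4.9649 = 12.5081

|z1+z2| = 3.6125 ≤ |z1|+|z2| = 12.5081 (verified)


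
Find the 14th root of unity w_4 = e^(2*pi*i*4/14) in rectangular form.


Angle = 360*4/14 = 102.8571°
a = cos(102.8571°) = -0.2225
b = sin(102.8571°) = 0.9749

-0.2225 + 0.9749i


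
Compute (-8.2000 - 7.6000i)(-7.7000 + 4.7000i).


Real = -8.2*(-7.7) - (-7.6)*4.7 = 63.14 - (-35.72) = 98.86
Imag = -8.2*4.7 - (7.7)*(-7.6) = -38.54 + 58.52 = 19.98

98.8600 + 19.9800i


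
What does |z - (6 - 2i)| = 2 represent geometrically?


|z - z0| = r is a circle with center z0 and radius r.
Center = (6, -2), radius = 2

Circle with center (6, -2) and radius 2


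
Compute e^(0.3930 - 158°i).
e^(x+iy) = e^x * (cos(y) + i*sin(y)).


e^0.3930 = 1.4814
cos(-158°) = -0.92718
sin(-158°) = -0.3746
Real = 1.4814*(-0.92718) = -1.3735
Imag = 1.4814*(-0.3746) = -0.5549

-1.3735 - 0.5549i


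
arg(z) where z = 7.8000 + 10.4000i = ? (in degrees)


Re = 7.8, Im = 10.4
arg = atan2(10.4, 7.8) = 53.1301 degrees

arg(z) = 53.1301 degrees


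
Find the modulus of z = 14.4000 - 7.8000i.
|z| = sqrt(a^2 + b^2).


|z| = sqrt(14.4^2 + (-7.8)^2) = sqrt(207.36 + 60.84) = sqrt(268.2) = 16.3768

|z| = 16.3768


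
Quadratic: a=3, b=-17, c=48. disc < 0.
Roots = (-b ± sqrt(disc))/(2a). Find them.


disc = (-17)^2 - 4*3*48 = 289 - 576 = -287
sqrt(|disc|) = sqrt(287) = 16.9411
Real part = 17/(2*3) = 2.8333
Imag part = 16.9411/(2*3) = 2.8235

2.8333 ± 2.8235i


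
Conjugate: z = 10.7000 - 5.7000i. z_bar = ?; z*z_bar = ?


z_bar = 10.7000 + 5.7000i
z*z_bar = 10.7^2 + (-5.7)^2 = 114.49 + 32.49 = 146.98

z_bar = 10.7000 + 5.7000i, z*z_bar = 146.98


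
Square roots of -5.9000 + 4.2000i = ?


|z| = sqrt(34.81+17.64) = 7.2422
sqrt((|z|+a)/2) = sqrt((7.2422+(-5.9))/2) = sqrt(0.6711) = 0.8192
sqrt((|z|-a)/2) = sqrt((7.2422-(-5.9))/2) = sqrt(6.5711) = 2.5634

±(0.8192 + 2.5634i) i.e. 0.8192 + 2.5634i and -0.8192 - 2.5634i


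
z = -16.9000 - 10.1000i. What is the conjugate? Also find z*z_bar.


z_bar = -16.9000 + 10.1000i
z*z_bar = (-16.9)^2 + (-10.1)^2 = 285.61 + 102.01 = 387.62

z_bar = -16.9000 + 10.1000i, z*z_bar = 387.62


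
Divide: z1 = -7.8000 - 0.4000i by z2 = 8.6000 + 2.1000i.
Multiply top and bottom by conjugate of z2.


Conjugate of z2 = 8.6000 - 2.1000i
Numerator: (-7.8000 - 0.4000i)(8.6000 - 2.1000i) = -67.9200 + 12.9400i
Denominator: 8.6^2 + 2.1^2 = 78.37
Result = (-67.9200 + 12.9400i)/78.37

-0.8667 + 0.1651i


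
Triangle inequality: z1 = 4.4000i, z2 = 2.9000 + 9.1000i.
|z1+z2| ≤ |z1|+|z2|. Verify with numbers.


|z1| = sqrt(0^2 + 4.4^2) = sqrt(19.36) = 4.4000
|z2| = sqrt(2.9^2 + 9.1^2) = sqrt(91.22) = 9.5509
z1+z2 = 2.9000 + 13.5000i
|z1+z2| = sqrt(190.66) = 13.8080
|z1|+|z2| = 4.4000 + 9.5509 = 13.9509

|z1+z2| = 13.8080 ≤ |z1|+|z2| = 13.9509 (verified)


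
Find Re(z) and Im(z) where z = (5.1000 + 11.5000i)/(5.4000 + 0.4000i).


Multiply by conjugate: (5.1000 + 11.5000i)(5.4000 - 0.4000i) / (5.4^2 + 0.4^2)
Numerator real = 5.1*5.4 + 11.5*0.4 = 32.14
Numerator imag = 11.5*5.4 - 5.1*0.4 = 60.06
Denominator = 29.32
Re(z) = 32.14/29.32 = 1.0962
Im(z) = 60.06/29.32 = 2.0484

Re(z) = 1.0962, Im(z) = 2.0484


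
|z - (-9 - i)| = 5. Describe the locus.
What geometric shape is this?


|z - z0| = r is a circle with center z0 and radius r.
Center = (-9, -1), radius = 5

Circle with center (-9, -1) and radius 5


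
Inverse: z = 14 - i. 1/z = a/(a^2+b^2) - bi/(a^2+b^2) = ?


|z|^2 = 196+1 = 197
1/z = (14 + 1i)/197

1/z = 0.0711 + 0.0051i


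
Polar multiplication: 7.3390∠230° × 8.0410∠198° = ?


r = 7.3390 * 8.0410 = 59.0129
theta = 230° + 198° = 428° = 68° (mod 360)

59.0129 cis(68°)


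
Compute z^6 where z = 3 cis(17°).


r^6 = 3^6 = 729
n*theta = 6*17° = 102° = 102° (mod 360)
a = 729*cos(102°) = -151.5676
b = 729*sin(102°) = 713.0696

729 cis(102°) = -151.5676 + 713.0696i


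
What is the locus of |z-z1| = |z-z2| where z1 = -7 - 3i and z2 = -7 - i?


Equal distances means the locus is the perpendicular bisector of z1 and z2.
Midpoint = ((-7+(-7))/2, (-3+(-1))/2) = (-7.0000, -2.0000)

Perpendicular bisector through (-7.0000, -2.0000)


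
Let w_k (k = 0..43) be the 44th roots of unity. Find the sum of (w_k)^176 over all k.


The roots are w_k = w^k with w = e^(2*pi*i/44), and (w^k)^176 = (w^176)^k.
So S = 1 + u + u^2 + ... + u^(43) with u = w^176.
176 = 4*44 + 0, so 176 is a multiple of 44 and u = (w^44)^4 = 1.
Every one of the 44 terms equals 1: S = 44

S = 44


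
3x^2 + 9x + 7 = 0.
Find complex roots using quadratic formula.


disc = 9^2 - 4*3*7 = 81 - 84 = -3
sqrt(|disc|) = sqrt(3) = 1.7321
Real part = -9/(2*3) = -1.5000
Imag part = 1.7321/(2*3) = 0.2887

-1.5000 ± 0.2887i


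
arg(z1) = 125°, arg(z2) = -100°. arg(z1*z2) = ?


arg(z1*z2) = 125° - 100° = 25°
Normalized to (-180°, 180°]: 25°

25°


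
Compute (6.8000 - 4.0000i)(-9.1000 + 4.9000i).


Real = 6.8*(-9.1) - (-4)*4.9 = -61.88 - (-19.6) = -42.28
Imag = 6.8*4.9 - (9.1)*(-4) = 33.32 + 36.4 = 69.72

-42.2800 + 69.7200i


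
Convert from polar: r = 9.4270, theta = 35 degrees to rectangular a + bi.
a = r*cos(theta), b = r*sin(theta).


a = 9.4270*cos(35°) = 9.4270*0.81915 = 7.7221
b = 9.4270*sin(35°) = 9.4270*0.57358 = 5.4071

7.7221 + 5.4071i


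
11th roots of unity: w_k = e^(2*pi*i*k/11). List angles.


The 11th roots of unity are cis(360k/11°) for k=0..10
Angle step = 360/11 = 32.7273°
Primitive root: cis(32.7273°)
Primitive root = 0.8413 + 0.5406i

11 roots at angles: 0°, 32.7273°, 65.4545°, 98.1818°, 130.9091°, 163.6364°, 196.3636°, 229.0909°, 261.8182°, 294.5455°, 327.2727°


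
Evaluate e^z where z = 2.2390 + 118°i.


e^2.2390 = 9.3839
cos(118°) = -0.46947
sin(118°) = 0.88295
Real = 9.3839*(-0.46947) = -4.4055
Imag = 9.3839*0.88295 = 8.2855

-4.4055 + 8.2855i


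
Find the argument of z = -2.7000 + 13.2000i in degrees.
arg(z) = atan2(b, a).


Re = -2.7, Im = 13.2
arg = atan2(13.2, -2.7) = 101.5601 degrees

arg(z) = 101.5601 degrees


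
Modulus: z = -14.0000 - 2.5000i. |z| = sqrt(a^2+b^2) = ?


|z| = sqrt((-14)^2 + (-2.5)^2) = sqrt(196 + 6.25) = sqrt(202.25) = 14.2215

|z| = 14.2215


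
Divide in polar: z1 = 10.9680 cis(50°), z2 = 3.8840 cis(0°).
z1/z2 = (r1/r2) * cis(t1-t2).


r = 10.9680 / 3.8840 = 2.8239
theta = 50° - 0° = 50° = 50° (mod 360)

2.8239 cis(50°)


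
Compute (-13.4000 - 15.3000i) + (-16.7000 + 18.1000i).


Real: -13.4 - 16.7 = -30.1
Imag: -15.3 + 18.1 = 2.8

-30.1000 + 2.8000i


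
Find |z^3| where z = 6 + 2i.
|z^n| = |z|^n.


|z| = sqrt(36+4) = sqrt(40) = 6.3246
|z^3| = |z|^3 = (sqrt(40))^3 = 40*sqrt(40)

|z^3| = 40*sqrt(40) ≈ 252.9822


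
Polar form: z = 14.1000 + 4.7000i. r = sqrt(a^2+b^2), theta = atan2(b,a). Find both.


r = sqrt(198.81+22.09) = sqrt(220.9) = 14.8627
theta = atan2(4.7, 14.1) = 18.4349 degrees

r = 14.8627, theta = 18.4349 degrees


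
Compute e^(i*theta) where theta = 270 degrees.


cos(270°) = 0
sin(270°) = -1.0000

e^(i*270°) = 0 - 1.0000i


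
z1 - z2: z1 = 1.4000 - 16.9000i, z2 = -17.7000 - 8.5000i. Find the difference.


Real: 1.4 + 17.7 = 19.1
Imag: -16.9 + 8.5 = -8.4

19.1000 - 8.4000i


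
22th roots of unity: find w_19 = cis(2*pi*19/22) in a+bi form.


Angle = 360*19/22 = 310.9091°
a = cos(310.9091°) = 0.6549
b = sin(310.9091°) = -0.7557

0.6549 - 0.7557i


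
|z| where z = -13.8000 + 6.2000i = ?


|z| = sqrt((-13.8)^2 + 6.2^2) = sqrt(190.44 + 38.44) = sqrt(228.88) = 15.1288

|z| = 15.1288


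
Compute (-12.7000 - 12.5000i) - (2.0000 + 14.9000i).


Real: -12.7 - 2 = -14.7
Imag: -12.5 - 14.9 = -27.4

-14.7000 - 27.4000i


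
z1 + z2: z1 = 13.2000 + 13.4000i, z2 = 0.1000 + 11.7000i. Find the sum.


Real: 13.2 + 0.1 = 13.3
Imag: 13.4 + 11.7 = 25.1

13.3000 + 25.1000i


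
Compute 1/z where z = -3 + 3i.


|z|^2 = 9+9 = 18
1/z = (-3 - 3i)/18

1/z = -0.1667 - 0.1667i


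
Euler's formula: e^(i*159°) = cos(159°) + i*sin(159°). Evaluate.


cos(159°) = -0.9336
sin(159°) = 0.3584

e^(i*159°) = -0.9336 + 0.3584i


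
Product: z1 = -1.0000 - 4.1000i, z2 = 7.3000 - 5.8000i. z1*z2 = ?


Real = -1*7.3 - (-4.1)*(-5.8) = -7.3 - 23.78 = -31.08
Imag = -1*(-5.8) + 7.3*(-4.1) = 5.8 - (29.93) = -24.13

-31.0800 - 24.1300i


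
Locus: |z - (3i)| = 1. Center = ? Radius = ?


|z - z0| = r is a circle with center z0 and radius r.
Center = (0, 3), radius = 1

Circle with center (0, 3) and radius 1


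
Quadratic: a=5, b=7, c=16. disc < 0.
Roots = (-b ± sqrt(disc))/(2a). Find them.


disc = 7^2 - 4*5*16 = 49 - 320 = -271
sqrt(|disc|) = sqrt(271) = 16.4621
Real part = -7/(2*5) = -0.7000
Imag part = 16.4621/(2*5) = 1.6462

-0.7000 ± 1.6462i


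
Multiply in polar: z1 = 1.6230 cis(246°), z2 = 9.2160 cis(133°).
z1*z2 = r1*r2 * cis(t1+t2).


r = 1.6230 * 9.2160 = 14.9576
theta = 246° + 133° = 379° = 19° (mod 360)

14.9576 cis(19°)


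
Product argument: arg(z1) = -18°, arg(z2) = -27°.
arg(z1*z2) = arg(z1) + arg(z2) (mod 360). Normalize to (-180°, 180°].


arg(z1*z2) = -18° - 27° = -45°
Normalized to (-180°, 180°]: -45°

-45°


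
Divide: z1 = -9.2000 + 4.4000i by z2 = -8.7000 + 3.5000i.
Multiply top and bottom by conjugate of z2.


Conjugate of z2 = -8.7000 - 3.5000i
Numerator: (-9.2000 + 4.4000i)(-8.7000 - 3.5000i) = 95.4400 - 6.0800i
Denominator: (-8.7)^2 + 3.5^2 = 87.94
Result = (95.4400 - 6.0800i)/87.94

1.0853 - 0.0691i


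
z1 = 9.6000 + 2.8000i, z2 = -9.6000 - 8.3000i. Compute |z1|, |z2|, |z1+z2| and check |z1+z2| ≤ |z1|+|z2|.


|z1| = sqrt(9.6^2 + 2.8^2) = sqrt(100) = 10.0000
|z2| = sqrt((-9.6)^2 + (-8.3)^2) = sqrt(161.05) = 12.6905
z1+z2 = -5.5000i
|z1+z2| = sqrt(30.25) = 5.5000
|z1|+|z2| = 10.0000 + 12.6905 = 22.6905

|z1+z2| = 5.5000 ≤ |z1|+|z2| = 22.6905 (verified)


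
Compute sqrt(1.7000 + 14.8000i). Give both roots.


|z| = sqrt(2.89+219.04) = 14.8973
sqrt((|z|+a)/2) = sqrt((14.8973+1.7)/2) = sqrt(8.2987) = 2.8807
sqrt((|z|-a)/2) = sqrt((14.8973-1.7)/2) = sqrt(6.5987) = 2.5688

±(2.8807 + 2.5688i) i.e. 2.8807 + 2.5688i and -2.8807 - 2.5688i


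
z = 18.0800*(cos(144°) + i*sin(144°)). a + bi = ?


a = 18.0800*cos(144°) = 18.0800*(-0.809017) = -14.6270
b = 18.0800*sin(144°) = 18.0800*0.58779 = 10.6272

-14.6270 + 10.6272i


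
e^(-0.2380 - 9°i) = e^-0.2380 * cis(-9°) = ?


e^-0.2380 = 0.7882
cos(-9°) = 0.9877
sin(-9°) = -0.1564
Real = 0.7882*0.9877 = 0.7785
Imag = 0.7882*(-0.1564) = -0.1233

0.7785 - 0.1233i


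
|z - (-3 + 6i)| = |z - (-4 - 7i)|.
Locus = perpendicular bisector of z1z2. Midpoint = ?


Equal distances means the locus is the perpendicular bisector of z1 and z2.
Midpoint = ((-3+(-4))/2, (6+(-7))/2) = (-3.5000, -0.5000)

Perpendicular bisector through (-3.5000, -0.5000)


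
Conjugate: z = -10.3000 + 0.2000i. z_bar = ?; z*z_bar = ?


z_bar = -10.3000 - 0.2000i
z*z_bar = (-10.3)^2 + 0.2^2 = 106.09 + 0.04 = 106.13

z_bar = -10.3000 - 0.2000i, z*z_bar = 106.13


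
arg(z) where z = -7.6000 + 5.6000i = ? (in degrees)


Re = -7.6, Im = 5.6
arg = atan2(5.6, -7.6) = 143.6156 degrees

arg(z) = 143.6156 degrees


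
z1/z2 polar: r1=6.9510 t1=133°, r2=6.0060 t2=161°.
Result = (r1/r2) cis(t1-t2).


r = 6.9510 / 6.0060 = 1.1573
theta = 133° - 161° = -28° = 332° (mod 360)

1.1573 cis(332°)


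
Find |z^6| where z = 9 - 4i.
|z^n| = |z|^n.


|z| = sqrt(81+16) = sqrt(97) = 9.8489
|z^6| = |z|^6 = (sqrt(97))^6 = 97^3 = 912673

|z^6| = 912673


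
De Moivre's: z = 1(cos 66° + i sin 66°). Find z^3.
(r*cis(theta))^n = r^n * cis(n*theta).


r^3 = 1^3 = 1
n*theta = 3*66° = 198° = 198° (mod 360)
a = 1*cos(198°) = -0.9511
b = 1*sin(198°) = -0.3090

1 cis(198°) = -0.9511 - 0.3090i


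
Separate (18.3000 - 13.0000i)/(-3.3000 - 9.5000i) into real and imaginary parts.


Multiply by conjugate: (18.3000 - 13.0000i)(-3.3000 + 9.5000i) / ((-3.3)^2 + (-9.5)^2)
Numerator real = 18.3*(-3.3) - (13)*(-9.5) = 63.11
Numerator imag = -13*(-3.3) - 18.3*(-9.5) = 216.75
Denominator = 101.14
Re(z) = 63.11/101.14 = 0.6240
Im(z) = 216.75/101.14 = 2.1431

Re(z) = 0.6240, Im(z) = 2.1431


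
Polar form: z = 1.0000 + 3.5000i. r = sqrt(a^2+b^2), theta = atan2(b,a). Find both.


r = sqrt(1+12.25) = sqrt(13.25) = 3.6401
theta = atan2(3.5, 1) = 74.0546 degrees

r = 3.6401, theta = 74.0546 degrees


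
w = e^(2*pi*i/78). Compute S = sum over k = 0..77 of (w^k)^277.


The roots are w_k = w^k with w = e^(2*pi*i/78), and (w^k)^277 = (w^277)^k.
So S = 1 + u + u^2 + ... + u^(77) with u = w^277.
277 = 3*78 + 43, so 277 is not a multiple of 78: u = (w^78)^3 * w^43 = w^43 ≠ 1 (w is a primitive 78th root), while u^78 = (w^78)^277 = 1.
Geometric series: S = (1 - u^78)/(1 - u) = (1 - 1)/(1 - u) = 0

S = 0


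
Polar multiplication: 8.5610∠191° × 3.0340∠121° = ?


r = 8.5610 * 3.0340 = 25.9741
theta = 191° + 121° = 312° = 312° (mod 360)

25.9741 cis(312°)


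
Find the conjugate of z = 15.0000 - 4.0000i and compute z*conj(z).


z_bar = 15.0000 + 4.0000i
z*z_bar = 15^2 + (-4)^2 = 225 + 16 = 241

z_bar = 15.0000 + 4.0000i, z*z_bar = 241


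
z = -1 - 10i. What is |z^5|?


|z| = sqrt(1+100) = sqrt(101) = 10.0499
|z^5| = |z|^5 = (sqrt(101))^5 = 101^2 * sqrt(101) = 10201*sqrt(101)

|z^5| = 10201*sqrt(101) ≈ 102518.7812


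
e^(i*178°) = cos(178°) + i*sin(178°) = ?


cos(178°) = -0.9994
sin(178°) = 0.0349

e^(i*178°) = -0.9994 + 0.0349i


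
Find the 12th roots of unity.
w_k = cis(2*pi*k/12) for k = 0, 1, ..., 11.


The 12th roots of unity are cis(360k/12°) for k=0..11
Angle step = 360/12 = 30°
Primitive root: cis(30°)
Primitive root = 0.8660 + 0.5000i

12 roots at angles: 0°, 30°, 60°, 90°, 120°, 150°, 180°, 210°, 240°, 270°, 300°, 330°


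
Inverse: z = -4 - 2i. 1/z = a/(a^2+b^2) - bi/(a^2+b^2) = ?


|z|^2 = 16+4 = 20
1/z = (-4 + 2i)/20

1/z = -0.2000 + 0.1000i


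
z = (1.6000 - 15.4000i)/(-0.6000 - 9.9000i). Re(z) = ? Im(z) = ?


Multiply by conjugate: (1.6000 - 15.4000i)(-0.6000 + 9.9000i) / ((-0.6)^2 + (-9.9)^2)
Numerator real = 1.6*(-0.6) - (15.4)*(-9.9) = 151.5
Numerator imag = -15.4*(-0.6) - 1.6*(-9.9) = 25.08
Denominator = 98.37
Re(z) = 151.5/98.37 = 1.5401
Im(z) = 25.08/98.37 = 0.2550

Re(z) = 1.5401, Im(z) = 0.2550


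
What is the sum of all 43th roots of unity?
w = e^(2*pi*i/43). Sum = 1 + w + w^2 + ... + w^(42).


The sum of all 43th roots of unity is 0.
Geometric series: (1 - w^43)/(1 - w) = (1-1)/(1-w) = 0 since w^43 = 1, w ≠ 1.
Alternatively: coefficient of z^42 in z^43 - 1 is 0.

0


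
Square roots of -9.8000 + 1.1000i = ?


|z| = sqrt(96.04+1.21) = 9.8615
sqrt((|z|+a)/2) = sqrt((9.8615+(-9.8))/2) = sqrt(0.0308) = 0.1754
sqrt((|z|-a)/2) = sqrt((9.8615-(-9.8))/2) = sqrt(9.8308) = 3.1354

±(0.1754 + 3.1354i) i.e. 0.1754 + 3.1354i and -0.1754 - 3.1354i


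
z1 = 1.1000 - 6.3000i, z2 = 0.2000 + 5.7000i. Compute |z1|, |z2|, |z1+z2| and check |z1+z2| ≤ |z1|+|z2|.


|z1| = sqrt(1.1^2 + (-6.3)^2) = sqrt(40.9) = 6.3953
|z2| = sqrt(0.2^2 + 5.7^2) = sqrt(32.53) = 5.7035
z1+z2 = 1.3000 - 0.6000i
|z1+z2| = sqrt(2.05) = 1.4318
|z1|+|z2| = 6.3953 + 5.7035 = 12.0988

|z1+z2| = 1.4318 ≤ |z1|+|z2| = 12.0988 (verified)


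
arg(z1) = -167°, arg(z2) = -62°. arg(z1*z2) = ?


arg(z1*z2) = -167° - 62° = -229°
Normalized to (-180°, 180°]: 131°

131°


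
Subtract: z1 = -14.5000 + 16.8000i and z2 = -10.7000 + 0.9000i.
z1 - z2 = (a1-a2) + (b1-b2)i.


Real: -14.5 + 10.7 = -3.8
Imag: 16.8 - 0.9 = 15.9

-3.8000 + 15.9000i


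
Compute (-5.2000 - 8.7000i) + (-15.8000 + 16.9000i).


Real: -5.2 - 15.8 = -21
Imag: -8.7 + 16.9 = 8.2

-21.0000 + 8.2000i


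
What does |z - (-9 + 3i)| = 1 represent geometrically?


|z - z0| = r is a circle with center z0 and radius r.
Center = (-9, 3), radius = 1

Circle with center (-9, 3) and radius 1


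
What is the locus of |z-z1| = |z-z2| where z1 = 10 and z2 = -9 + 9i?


Equal distances means the locus is the perpendicular bisector of z1 and z2.
Midpoint = ((10+(-9))/2, (0+9)/2) = (0.5000, 4.5000)

Perpendicular bisector through (0.5000, 4.5000)


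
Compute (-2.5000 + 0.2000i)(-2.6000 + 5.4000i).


Real = -2.5*(-2.6) - 0.2*5.4 = 6.5 - 1.08 = 5.42
Imag = -2.5*5.4 - (2.6)*0.2 = -13.5 - (0.52) = -14.02

5.4200 - 14.0200i


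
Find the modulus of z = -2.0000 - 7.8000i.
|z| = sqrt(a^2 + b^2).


|z| = sqrt((-2)^2 + (-7.8)^2) = sqrt(4 + 60.84) = sqrt(64.84) = 8.0523

|z| = 8.0523


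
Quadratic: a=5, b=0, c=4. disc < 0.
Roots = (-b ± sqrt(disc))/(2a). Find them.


disc = 0^2 - 4*5*4 = 0 - 80 = -80
sqrt(|disc|) = sqrt(80) = 8.9443
Real part = 0/(2*5) = 0
Imag part = 8.9443/(2*5) = 0.8944

0 ± 0.8944i


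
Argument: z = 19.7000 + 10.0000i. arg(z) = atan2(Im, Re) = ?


Re = 19.7, Im = 10
arg = atan2(10, 19.7) = 26.9130 degrees

arg(z) = 26.9130 degrees


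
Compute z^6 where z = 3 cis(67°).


r^6 = 3^6 = 729
n*theta = 6*67° = 402° = 42° (mod 360)
a = 729*cos(42°) = 541.7526
b = 729*sin(42°) = 487.7962

729 cis(42°) = 541.7526 + 487.7962i


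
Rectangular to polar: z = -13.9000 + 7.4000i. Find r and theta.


r = sqrt(193.21+54.76) = sqrt(247.97) = 15.7471
theta = atan2(7.4, -13.9) = 151.9703 degrees

r = 15.7471, theta = 151.9703 degrees


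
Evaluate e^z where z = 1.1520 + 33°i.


e^1.1520 = 3.1645
cos(33°) = 0.83867
sin(33°) = 0.54464
Real = 3.1645*0.83867 = 2.6540
Imag = 3.1645*0.54464 = 1.7235

2.6540 + 1.7235i


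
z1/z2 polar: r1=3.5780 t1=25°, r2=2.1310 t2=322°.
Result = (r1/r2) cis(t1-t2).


r = 3.5780 / 2.1310 = 1.6790
theta = 25° - 322° = -297° = 63° (mod 360)

1.6790 cis(63°)


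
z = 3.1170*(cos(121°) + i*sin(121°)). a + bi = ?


a = 3.1170*cos(121°) = 3.1170*(-0.51504) = -1.6054
b = 3.1170*sin(121°) = 3.1170*0.85717 = 2.6718

-1.6054 + 2.6718i


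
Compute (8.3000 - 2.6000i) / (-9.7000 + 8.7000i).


Conjugate of z2 = -9.7000 - 8.7000i
Numerator: (8.3000 - 2.6000i)(-9.7000 - 8.7000i) = -103.1300 - 46.9900i
Denominator: (-9.7)^2 + 8.7^2 = 169.78
Result = (-103.1300 - 46.9900i)/169.78

-0.6074 - 0.2768i


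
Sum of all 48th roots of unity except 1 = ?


With w = e^(2*pi*i/48), all 48 of the 48th roots of unity w^0 = 1, w, ..., w^(47) sum to 0: 1 + w + ... + w^(47) = (1 - w^48)/(1 - w) = 0 since w^48 = 1, w ≠ 1.
Removing the root 1: w + w^2 + ... + w^(47) = 0 - 1 = -1

Sum = -1


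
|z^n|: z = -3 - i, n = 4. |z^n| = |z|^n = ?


|z| = sqrt(9+1) = sqrt(10) = 3.1623
|z^4| = |z|^4 = (sqrt(10))^4 = 10^2 = 100

|z^4| = 100


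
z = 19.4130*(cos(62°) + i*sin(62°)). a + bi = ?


a = 19.4130*cos(62°) = 19.4130*0.469472 = 9.1139
b = 19.4130*sin(62°) = 19.4130*0.88295 = 17.1407

9.1139 + 17.1407i


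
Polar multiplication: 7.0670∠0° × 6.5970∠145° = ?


r = 7.0670 * 6.5970 = 46.6210
theta = 0° + 145° = 145° = 145° (mod 360)

46.6210 cis(145°)


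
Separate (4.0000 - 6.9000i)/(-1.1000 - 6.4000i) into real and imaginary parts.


Multiply by conjugate: (4.0000 - 6.9000i)(-1.1000 + 6.4000i) / ((-1.1)^2 + (-6.4)^2)
Numerator real = 4*(-1.1) - (6.9)*(-6.4) = 39.76
Numerator imag = -6.9*(-1.1) - 4*(-6.4) = 33.19
Denominator = 42.17
Re(z) = 39.76/42.17 = 0.9429
Im(z) = 33.19/42.17 = 0.7871

Re(z) = 0.9429, Im(z) = 0.7871


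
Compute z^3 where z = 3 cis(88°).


r^3 = 3^3 = 27
n*theta = 3*88° = 264° = 264° (mod 360)
a = 27*cos(264°) = -2.8223
b = 27*sin(264°) = -26.8521

27 cis(264°) = -2.8223 - 26.8521i


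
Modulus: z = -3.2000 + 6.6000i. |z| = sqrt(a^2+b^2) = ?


|z| = sqrt((-3.2)^2 + 6.6^2) = sqrt(10.24 + 43.56) = sqrt(53.8) = 7.3348

|z| = 7.3348


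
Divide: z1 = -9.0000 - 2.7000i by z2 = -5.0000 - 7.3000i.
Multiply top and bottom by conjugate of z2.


Conjugate of z2 = -5.0000 + 7.3000i
Numerator: (-9.0000 - 2.7000i)(-5.0000 + 7.3000i) = 64.7100 - 52.2000i
Denominator: (-5)^2 + (-7.3)^2 = 78.29
Result = (64.7100 - 52.2000i)/78.29

0.8265 - 0.6668i


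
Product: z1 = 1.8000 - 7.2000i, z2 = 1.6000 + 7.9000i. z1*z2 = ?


Real = 1.8*1.6 - (-7.2)*7.9 = 2.88 - (-56.88) = 59.76
Imag = 1.8*7.9 + 1.6*(-7.2) = 14.22 - (11.52) = 2.7

59.7600 + 2.7000i


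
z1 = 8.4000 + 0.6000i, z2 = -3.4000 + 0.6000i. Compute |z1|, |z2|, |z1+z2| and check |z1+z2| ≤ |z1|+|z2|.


|z1| = sqrt(8.4^2 + 0.6^2) = sqrt(70.92) = 8.4214
|z2| = sqrt((-3.4)^2 + 0.6^2) = sqrt(11.92) = 3.4525
z1+z2 = 5.0000 + 1.2000i
|z1+z2| = sqrt(26.44) = 5.1420
|z1|+|z2| = 8.4214 + 3.4525 = 11.8739

|z1+z2| = 5.1420 ≤ |z1|+|z2| = 11.8739 (verified)


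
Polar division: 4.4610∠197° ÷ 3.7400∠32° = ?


r = 4.4610 / 3.7400 = 1.1928
theta = 197° - 32° = 165° = 165° (mod 360)

1.1928 cis(165°)


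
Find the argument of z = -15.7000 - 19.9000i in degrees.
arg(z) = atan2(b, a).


Re = -15.7, Im = -19.9
arg = atan2(-19.9, -15.7) = -128.2715 degrees

arg(z) = -128.2715 degrees


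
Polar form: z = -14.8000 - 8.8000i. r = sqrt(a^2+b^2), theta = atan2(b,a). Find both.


r = sqrt(219.04+77.44) = sqrt(296.48) = 17.2186
theta = atan2(-8.8, -14.8) = -149.2645 degrees

r = 17.2186, theta = -149.2645 degrees


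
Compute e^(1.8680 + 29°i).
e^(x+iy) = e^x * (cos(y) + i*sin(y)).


e^1.8680 = 6.47533
cos(29°) = 0.87462
sin(29°) = 0.48481
Real = 6.47533*0.87462 = 5.6635
Imag = 6.47533*0.48481 = 3.1393

5.6635 + 3.1393i


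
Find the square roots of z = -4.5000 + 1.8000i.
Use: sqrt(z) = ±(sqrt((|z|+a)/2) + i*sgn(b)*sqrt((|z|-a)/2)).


|z| = sqrt(20.25+3.24) = 4.8466
sqrt((|z|+a)/2) = sqrt((4.8466+(-4.5))/2) = sqrt(0.1733) = 0.4163
sqrt((|z|-a)/2) = sqrt((4.8466-(-4.5))/2) = sqrt(4.6733) = 2.1618

±(0.4163 + 2.1618i) i.e. 0.4163 + 2.1618i and -0.4163 - 2.1618i


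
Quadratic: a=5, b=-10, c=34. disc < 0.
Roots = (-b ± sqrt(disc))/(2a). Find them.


disc = (-10)^2 - 4*5*34 = 100 - 680 = -580
sqrt(|disc|) = sqrt(580) = 24.0832
Real part = 10/(2*5) = 1.0000
Imag part = 24.0832/(2*5) = 2.4083

1.0000 ± 2.4083i


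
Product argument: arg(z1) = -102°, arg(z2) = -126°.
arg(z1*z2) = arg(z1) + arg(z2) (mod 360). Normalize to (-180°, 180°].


arg(z1*z2) = -102° - 126° = -228°
Normalized to (-180°, 180°]: 132°

132°


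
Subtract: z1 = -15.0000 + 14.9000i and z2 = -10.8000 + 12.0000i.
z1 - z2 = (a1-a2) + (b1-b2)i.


Real: -15 + 10.8 = -4.2
Imag: 14.9 - 12 = 2.9

-4.2000 + 2.9000i


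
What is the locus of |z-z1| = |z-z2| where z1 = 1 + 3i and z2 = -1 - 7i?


Equal distances means the locus is the perpendicular bisector of z1 and z2.
Midpoint = ((1+(-1))/2, (3+(-7))/2) = (0, -2.0000)

Perpendicular bisector through (0, -2.0000)


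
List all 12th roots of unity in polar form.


The 12th roots of unity are cis(360k/12°) for k=0..11
Angle step = 360/12 = 30°
Primitive root: cis(30°)
Primitive root = 0.8660 + 0.5000i

12 roots at angles: 0°, 30°, 60°, 90°, 120°, 150°, 180°, 210°, 240°, 270°, 300°, 330°
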